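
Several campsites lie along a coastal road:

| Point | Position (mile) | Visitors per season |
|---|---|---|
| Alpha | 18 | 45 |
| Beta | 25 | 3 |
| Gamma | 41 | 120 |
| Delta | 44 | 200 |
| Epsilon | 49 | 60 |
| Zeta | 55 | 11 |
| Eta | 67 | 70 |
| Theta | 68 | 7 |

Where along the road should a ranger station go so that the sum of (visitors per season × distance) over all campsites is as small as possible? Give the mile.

For a sum of weighted absolute distances on a line, the optimum is the weighted median (not the mean). Total weight W = 516; half-weight = 258.
Sort by position and accumulate weight:
  mile 18 (Alpha, w=45) → cum 45
  mile 25 (Beta, w=3) → cum 48
  mile 41 (Gamma, w=120) → cum 168
  mile 44 (Delta, w=200) → cum 368  ≥ 258 → median here
  mile 49 (Epsilon, w=60) → cum 428
  mile 55 (Zeta, w=11) → cum 439
  mile 67 (Eta, w=70) → cum 509
  mile 68 (Theta, w=7) → cum 516
Optimal location: mile 44.

x = 44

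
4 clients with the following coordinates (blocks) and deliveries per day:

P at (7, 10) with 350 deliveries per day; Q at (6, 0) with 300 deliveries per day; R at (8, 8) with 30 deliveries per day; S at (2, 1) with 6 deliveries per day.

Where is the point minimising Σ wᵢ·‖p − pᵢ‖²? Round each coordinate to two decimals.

(6.56, 5.46)

The minimiser of Σwᵢ‖p−pᵢ‖² is the weighted centroid p* = (Σwᵢpᵢ)/(Σwᵢ).
Σwᵢ = 686.
Σwᵢxᵢ = 350·7 + 300·6 + 30·8 + 6·2 = 4502.
Σwᵢyᵢ = 350·10 + 300·0 + 30·8 + 6·1 = 3746.
x* = 4502/686 = 6.56, y* = 3746/686 = 5.46.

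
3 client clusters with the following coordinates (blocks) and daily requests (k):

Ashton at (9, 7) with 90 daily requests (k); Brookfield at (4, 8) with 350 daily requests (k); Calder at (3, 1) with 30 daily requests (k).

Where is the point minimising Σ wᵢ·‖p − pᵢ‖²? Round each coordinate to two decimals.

(4.89, 7.36)

The minimiser of Σwᵢ‖p−pᵢ‖² is the weighted centroid p* = (Σwᵢpᵢ)/(Σwᵢ).
Σwᵢ = 470.
Σwᵢxᵢ = 90·9 + 350·4 + 30·3 = 2300.
Σwᵢyᵢ = 90·7 + 350·8 + 30·1 = 3460.
x* = 2300/470 = 4.89, y* = 3460/470 = 7.36.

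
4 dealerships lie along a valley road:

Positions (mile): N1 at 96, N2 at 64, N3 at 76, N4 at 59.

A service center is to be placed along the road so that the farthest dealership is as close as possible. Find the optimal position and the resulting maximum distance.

location 77.5, max distance 18.5

The 1-center on a line is the midpoint of the two extreme points: leftmost at 59, rightmost at 96.
Optimal location = (59 + 96)/2 = 77.5; maximum distance = (96 − 59)/2 = 18.5.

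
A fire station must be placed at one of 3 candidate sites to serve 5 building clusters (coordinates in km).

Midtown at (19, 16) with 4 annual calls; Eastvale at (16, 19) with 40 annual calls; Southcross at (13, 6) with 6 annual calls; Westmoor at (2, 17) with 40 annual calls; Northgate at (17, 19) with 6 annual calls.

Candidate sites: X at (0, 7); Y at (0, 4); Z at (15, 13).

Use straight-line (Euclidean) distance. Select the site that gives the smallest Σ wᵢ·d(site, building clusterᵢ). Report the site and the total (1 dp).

Z, total 889.0 km

Total weighted distance at each candidate:
  X (0, 7): total = 1495.1
  Y (0, 4): total = 1708.2
  Z (15, 13): total = 889.0
Minimum is at Z with total 889.0 km.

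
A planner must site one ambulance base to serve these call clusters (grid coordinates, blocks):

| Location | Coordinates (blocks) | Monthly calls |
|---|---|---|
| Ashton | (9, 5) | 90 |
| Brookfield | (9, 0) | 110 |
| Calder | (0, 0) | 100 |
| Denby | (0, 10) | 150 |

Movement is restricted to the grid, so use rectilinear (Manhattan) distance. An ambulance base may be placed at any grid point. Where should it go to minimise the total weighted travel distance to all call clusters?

(0, 5)

Manhattan distance separates: Σwᵢ(|x−xᵢ|+|y−yᵢ|) = Σwᵢ|x−xᵢ| + Σwᵢ|y−yᵢ|, so x and y are optimised independently as 1-D weighted medians.
Total weight W = 450; half = 225.
x-coordinate, sorted with cumulative weight:
  x=0 (Calder, w=100) cum 100
  x=0 (Denby, w=150) cum 250  ← median
  x=9 (Ashton, w=90) cum 340
  x=9 (Brookfield, w=110) cum 450
⇒ x* = 0
y-coordinate, sorted with cumulative weight:
  y=0 (Brookfield, w=110) cum 110
  y=0 (Calder, w=100) cum 210
  y=5 (Ashton, w=90) cum 300  ← median
  y=10 (Denby, w=150) cum 450
⇒ y* = 5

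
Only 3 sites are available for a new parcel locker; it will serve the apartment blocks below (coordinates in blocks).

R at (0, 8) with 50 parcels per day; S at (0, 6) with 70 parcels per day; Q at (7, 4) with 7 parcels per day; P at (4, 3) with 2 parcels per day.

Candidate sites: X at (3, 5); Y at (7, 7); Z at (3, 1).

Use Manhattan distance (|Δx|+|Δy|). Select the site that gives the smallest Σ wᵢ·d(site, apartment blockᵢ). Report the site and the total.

Total weighted distance at each candidate:
  X (3, 5): total = 621
  Y (7, 7): total = 995
  Z (3, 1): total = 1115
Minimum is at X with total 621 blocks.

X, total 621 blocks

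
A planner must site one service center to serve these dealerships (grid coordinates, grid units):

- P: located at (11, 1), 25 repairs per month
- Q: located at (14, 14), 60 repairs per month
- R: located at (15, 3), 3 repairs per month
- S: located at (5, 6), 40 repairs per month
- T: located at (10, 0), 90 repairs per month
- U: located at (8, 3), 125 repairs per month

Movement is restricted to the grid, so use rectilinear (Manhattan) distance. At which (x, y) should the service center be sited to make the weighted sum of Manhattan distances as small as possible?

Manhattan distance separates: Σwᵢ(|x−xᵢ|+|y−yᵢ|) = Σwᵢ|x−xᵢ| + Σwᵢ|y−yᵢ|, so x and y are optimised independently as 1-D weighted medians.
Total weight W = 343; half = 171.5.
x-coordinate, sorted with cumulative weight:
  x=5 (S, w=40) cum 40
  x=8 (U, w=125) cum 165
  x=10 (T, w=90) cum 255  ← median
  x=11 (P, w=25) cum 280
  x=14 (Q, w=60) cum 340
  x=15 (R, w=3) cum 343
⇒ x* = 10
y-coordinate, sorted with cumulative weight:
  y=0 (T, w=90) cum 90
  y=1 (P, w=25) cum 115
  y=3 (R, w=3) cum 118
  y=3 (U, w=125) cum 243  ← median
  y=6 (S, w=40) cum 283
  y=14 (Q, w=60) cum 343
⇒ y* = 3

(10, 3)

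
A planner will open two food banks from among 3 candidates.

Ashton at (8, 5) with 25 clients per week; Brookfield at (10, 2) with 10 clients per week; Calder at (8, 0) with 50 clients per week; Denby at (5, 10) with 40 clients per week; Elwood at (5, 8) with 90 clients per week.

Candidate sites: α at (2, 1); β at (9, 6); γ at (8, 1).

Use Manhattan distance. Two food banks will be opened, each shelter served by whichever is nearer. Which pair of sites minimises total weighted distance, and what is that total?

Evaluate every pair (each demand assigned to the nearer of the two):
  {β, γ}: total = 990
  {α, β}: total = 1310
  {α, γ}: total = 1560
Best pair: {β, γ} with total 990.

{β, γ}, total 990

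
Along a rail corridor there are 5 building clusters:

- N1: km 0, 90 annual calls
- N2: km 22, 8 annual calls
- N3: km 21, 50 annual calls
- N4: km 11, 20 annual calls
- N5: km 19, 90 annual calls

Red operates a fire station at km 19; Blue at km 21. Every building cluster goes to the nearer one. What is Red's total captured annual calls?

200

The indifferent point is the midpoint (19+21)/2 = 20; building clusters left of it (closer to Red at 19) go to Red, those right go to Blue.
  N1 at 0 (w=90) → Red
  N4 at 11 (w=20) → Red
  N5 at 19 (w=90) → Red
  N3 at 21 (w=50) → Blue
  N2 at 22 (w=8) → Blue
Red captures 200; Blue captures 58.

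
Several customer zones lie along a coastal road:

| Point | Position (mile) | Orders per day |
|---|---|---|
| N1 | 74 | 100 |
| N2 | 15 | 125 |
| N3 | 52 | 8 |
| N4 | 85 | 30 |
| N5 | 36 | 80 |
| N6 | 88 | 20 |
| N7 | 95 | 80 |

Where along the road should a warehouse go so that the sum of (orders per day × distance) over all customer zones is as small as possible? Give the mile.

x = 74

For a sum of weighted absolute distances on a line, the optimum is the weighted median (not the mean). Total weight W = 443; half-weight = 221.5.
Sort by position and accumulate weight:
  mile 15 (N2, w=125) → cum 125
  mile 36 (N5, w=80) → cum 205
  mile 52 (N3, w=8) → cum 213
  mile 74 (N1, w=100) → cum 313  ≥ 221.5 → median here
  mile 85 (N4, w=30) → cum 343
  mile 88 (N6, w=20) → cum 363
  mile 95 (N7, w=80) → cum 443
Optimal location: mile 74.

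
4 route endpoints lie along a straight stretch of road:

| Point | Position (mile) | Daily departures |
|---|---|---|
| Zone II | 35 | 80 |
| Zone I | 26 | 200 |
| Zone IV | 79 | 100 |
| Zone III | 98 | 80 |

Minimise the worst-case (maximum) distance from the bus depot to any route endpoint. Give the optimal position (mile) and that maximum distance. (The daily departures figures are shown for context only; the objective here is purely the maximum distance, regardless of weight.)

location 62, max distance 36

The 1-center on a line is the midpoint of the two extreme points: leftmost at 26, rightmost at 98.
Optimal location = (26 + 98)/2 = 62; maximum distance = (98 − 26)/2 = 36.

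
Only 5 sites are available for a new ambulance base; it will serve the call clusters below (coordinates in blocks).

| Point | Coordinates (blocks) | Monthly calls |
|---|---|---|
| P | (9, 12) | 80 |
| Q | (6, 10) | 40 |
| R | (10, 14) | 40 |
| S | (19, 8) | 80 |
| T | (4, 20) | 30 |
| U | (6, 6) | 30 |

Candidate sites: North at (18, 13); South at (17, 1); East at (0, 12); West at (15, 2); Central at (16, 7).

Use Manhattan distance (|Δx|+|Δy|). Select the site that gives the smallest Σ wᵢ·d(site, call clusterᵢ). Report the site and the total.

Total weighted distance at each candidate:
  North (18, 13): total = 3440
  South (17, 1): total = 5280
  East (0, 12): total = 4080
  West (15, 2): total = 4700
  Central (16, 7): total = 3400
Minimum is at Central with total 3400 blocks.

Central, total 3400 blocks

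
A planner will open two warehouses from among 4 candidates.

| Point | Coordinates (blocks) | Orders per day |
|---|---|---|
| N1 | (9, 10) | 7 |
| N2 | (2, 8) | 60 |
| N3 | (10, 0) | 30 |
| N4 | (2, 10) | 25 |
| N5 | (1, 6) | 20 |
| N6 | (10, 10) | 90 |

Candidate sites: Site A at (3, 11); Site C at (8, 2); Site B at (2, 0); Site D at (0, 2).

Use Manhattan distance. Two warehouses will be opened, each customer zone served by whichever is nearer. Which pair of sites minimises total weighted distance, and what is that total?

{Site A, Site C}, total 1319

Evaluate every pair (each demand assigned to the nearer of the two):
  {Site A, Site C}: total = 1319
  {Site A, Site B}: total = 1439
  {Site A, Site D}: total = 1519
  {Site C, Site D}: total = 1913
  {Site C, Site B}: total = 1953
  {Site B, Site D}: total = 2809
Best pair: {Site A, Site C} with total 1319.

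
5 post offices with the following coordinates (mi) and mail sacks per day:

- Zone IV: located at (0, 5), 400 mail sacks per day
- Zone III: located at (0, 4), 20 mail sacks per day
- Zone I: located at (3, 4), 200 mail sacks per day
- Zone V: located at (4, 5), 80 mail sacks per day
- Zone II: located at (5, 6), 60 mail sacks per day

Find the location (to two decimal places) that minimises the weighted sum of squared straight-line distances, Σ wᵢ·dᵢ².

(1.61, 4.79)

The minimiser of Σwᵢ‖p−pᵢ‖² is the weighted centroid p* = (Σwᵢpᵢ)/(Σwᵢ).
Σwᵢ = 760.
Σwᵢxᵢ = 400·0 + 20·0 + 200·3 + 80·4 + 60·5 = 1220.
Σwᵢyᵢ = 400·5 + 20·4 + 200·4 + 80·5 + 60·6 = 3640.
x* = 1220/760 = 1.61, y* = 3640/760 = 4.79.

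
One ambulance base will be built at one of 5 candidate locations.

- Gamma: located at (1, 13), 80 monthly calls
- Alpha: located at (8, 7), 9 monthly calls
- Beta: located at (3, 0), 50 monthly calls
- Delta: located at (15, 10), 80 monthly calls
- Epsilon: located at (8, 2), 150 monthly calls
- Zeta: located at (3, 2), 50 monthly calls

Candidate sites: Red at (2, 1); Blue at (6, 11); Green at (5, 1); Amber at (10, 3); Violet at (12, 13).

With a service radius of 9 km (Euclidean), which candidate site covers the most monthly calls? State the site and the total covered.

Coverage radius r = 9 km; a point is covered iff (Δx)²+(Δy)² ≤ 9² = 81.
  Red (2, 1): covers {Alpha, Beta, Epsilon, Zeta} → 259
  Blue (6, 11): covers {Gamma, Alpha} → 89
  Green (5, 1): covers {Alpha, Beta, Epsilon, Zeta} → 259
  Amber (10, 3): covers {Alpha, Beta, Delta, Epsilon, Zeta} → 339
  Violet (12, 13): covers {Alpha, Delta} → 89
Maximum coverage at Amber: 339 monthly calls.

Amber, covering 339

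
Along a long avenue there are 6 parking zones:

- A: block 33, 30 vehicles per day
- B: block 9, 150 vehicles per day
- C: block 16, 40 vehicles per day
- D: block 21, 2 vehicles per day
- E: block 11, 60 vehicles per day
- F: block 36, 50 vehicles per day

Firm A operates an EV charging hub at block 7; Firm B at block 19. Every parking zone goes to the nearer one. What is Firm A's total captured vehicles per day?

The indifferent point is the midpoint (7+19)/2 = 13; parking zones left of it (closer to Firm A at 7) go to Firm A, those right go to Firm B.
  B at 9 (w=150) → Firm A
  E at 11 (w=60) → Firm A
  C at 16 (w=40) → Firm B
  D at 21 (w=2) → Firm B
  A at 33 (w=30) → Firm B
  F at 36 (w=50) → Firm B
Firm A captures 210; Firm B captures 122.

210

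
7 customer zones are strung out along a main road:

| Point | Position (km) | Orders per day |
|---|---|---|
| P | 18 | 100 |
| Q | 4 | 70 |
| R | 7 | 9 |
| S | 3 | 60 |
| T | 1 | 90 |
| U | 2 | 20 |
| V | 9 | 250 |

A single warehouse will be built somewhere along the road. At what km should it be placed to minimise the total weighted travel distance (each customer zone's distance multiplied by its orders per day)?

For a sum of weighted absolute distances on a line, the optimum is the weighted median (not the mean). Total weight W = 599; half-weight = 299.5.
Sort by position and accumulate weight:
  km 1 (T, w=90) → cum 90
  km 2 (U, w=20) → cum 110
  km 3 (S, w=60) → cum 170
  km 4 (Q, w=70) → cum 240
  km 7 (R, w=9) → cum 249
  km 9 (V, w=250) → cum 499  ≥ 299.5 → median here
  km 18 (P, w=100) → cum 599
Optimal location: km 9.

x = 9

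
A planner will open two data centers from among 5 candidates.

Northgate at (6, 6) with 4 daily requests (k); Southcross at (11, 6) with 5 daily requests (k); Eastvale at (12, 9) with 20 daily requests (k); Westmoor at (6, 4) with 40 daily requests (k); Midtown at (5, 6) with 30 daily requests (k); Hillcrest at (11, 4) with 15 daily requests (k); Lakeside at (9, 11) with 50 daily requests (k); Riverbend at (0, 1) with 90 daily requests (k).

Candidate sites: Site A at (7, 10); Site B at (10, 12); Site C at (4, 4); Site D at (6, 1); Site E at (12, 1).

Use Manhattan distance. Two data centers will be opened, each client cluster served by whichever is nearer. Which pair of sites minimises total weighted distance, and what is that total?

Evaluate every pair (each demand assigned to the nearer of the two):
  {Site B, Site C}: total = 1156
  {Site B, Site D}: total = 1215
  {Site A, Site C}: total = 1231
  {Site A, Site D}: total = 1290
  {Site C, Site E}: total = 1666
  {Site C, Site D}: total = 1736
  {Site D, Site E}: total = 1760
  {Site A, Site E}: total = 1920
  {Site B, Site E}: total = 2100
  {Site A, Site B}: total = 2290
Best pair: {Site B, Site C} with total 1156.

{Site B, Site C}, total 1156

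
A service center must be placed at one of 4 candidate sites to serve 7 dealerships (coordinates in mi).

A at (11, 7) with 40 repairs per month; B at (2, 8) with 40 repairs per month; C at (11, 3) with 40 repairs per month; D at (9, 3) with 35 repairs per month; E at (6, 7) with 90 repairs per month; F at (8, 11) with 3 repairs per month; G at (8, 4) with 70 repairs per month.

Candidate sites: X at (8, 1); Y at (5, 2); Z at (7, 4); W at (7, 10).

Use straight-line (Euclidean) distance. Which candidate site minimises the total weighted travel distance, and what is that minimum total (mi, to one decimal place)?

Total weighted distance at each candidate:
  X (8, 1): total = 1668.8
  Y (5, 2): total = 1708.1
  Z (7, 4): total = 1075.1
  W (7, 10): total = 1707.3
Minimum is at Z with total 1075.1 mi.

Z, total 1075.1 mi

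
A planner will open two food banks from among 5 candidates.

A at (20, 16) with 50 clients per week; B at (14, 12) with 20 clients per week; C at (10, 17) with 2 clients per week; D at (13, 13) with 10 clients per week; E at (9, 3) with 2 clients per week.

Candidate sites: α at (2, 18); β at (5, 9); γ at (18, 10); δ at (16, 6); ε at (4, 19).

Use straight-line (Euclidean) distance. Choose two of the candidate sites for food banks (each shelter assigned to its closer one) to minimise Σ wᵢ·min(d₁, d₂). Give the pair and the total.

Evaluate every pair (each demand assigned to the nearer of the two):
  {β, γ}: total = 497.3
  {γ, ε}: total = 499.4
  {γ, δ}: total = 500.5
  {α, γ}: total = 502.9
  {δ, ε}: total = 769.0
  {α, δ}: total = 772.5
  {β, δ}: total = 774.5
  {β, ε}: total = 1120.2
  {α, β}: total = 1137.4
  {α, ε}: total = 1212.0
Best pair: {β, γ} with total 497.3.

{β, γ}, total 497.3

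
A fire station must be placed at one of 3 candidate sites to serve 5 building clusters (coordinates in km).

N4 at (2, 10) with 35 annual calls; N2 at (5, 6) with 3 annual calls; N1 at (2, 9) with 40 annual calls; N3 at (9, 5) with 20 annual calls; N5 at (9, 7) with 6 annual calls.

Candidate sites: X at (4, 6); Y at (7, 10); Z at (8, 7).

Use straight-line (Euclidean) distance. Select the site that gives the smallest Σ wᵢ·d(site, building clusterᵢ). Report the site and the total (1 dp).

X, total 436.3 km

Total weighted distance at each candidate:
  X (4, 6): total = 436.3
  Y (7, 10): total = 521.7
  Z (8, 7): total = 548.0
Minimum is at X with total 436.3 km.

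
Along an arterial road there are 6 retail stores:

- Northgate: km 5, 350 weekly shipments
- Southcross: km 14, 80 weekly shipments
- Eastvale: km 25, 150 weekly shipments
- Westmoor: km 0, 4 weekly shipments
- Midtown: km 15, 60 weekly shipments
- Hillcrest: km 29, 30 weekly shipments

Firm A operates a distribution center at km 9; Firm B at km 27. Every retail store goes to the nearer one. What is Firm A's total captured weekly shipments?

The indifferent point is the midpoint (9+27)/2 = 18; retail stores left of it (closer to Firm A at 9) go to Firm A, those right go to Firm B.
  Westmoor at 0 (w=4) → Firm A
  Northgate at 5 (w=350) → Firm A
  Southcross at 14 (w=80) → Firm A
  Midtown at 15 (w=60) → Firm A
  Eastvale at 25 (w=150) → Firm B
  Hillcrest at 29 (w=30) → Firm B
Firm A captures 494; Firm B captures 180.

494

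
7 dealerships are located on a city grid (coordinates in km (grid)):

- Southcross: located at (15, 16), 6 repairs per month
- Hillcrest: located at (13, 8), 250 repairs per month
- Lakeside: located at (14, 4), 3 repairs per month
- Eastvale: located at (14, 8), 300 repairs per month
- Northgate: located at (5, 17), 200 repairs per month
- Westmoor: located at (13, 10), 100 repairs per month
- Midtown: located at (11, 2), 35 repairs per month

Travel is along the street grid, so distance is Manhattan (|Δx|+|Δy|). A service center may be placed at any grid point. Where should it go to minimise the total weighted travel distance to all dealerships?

(13, 8)

Manhattan distance separates: Σwᵢ(|x−xᵢ|+|y−yᵢ|) = Σwᵢ|x−xᵢ| + Σwᵢ|y−yᵢ|, so x and y are optimised independently as 1-D weighted medians.
Total weight W = 894; half = 447.
x-coordinate, sorted with cumulative weight:
  x=5 (Northgate, w=200) cum 200
  x=11 (Midtown, w=35) cum 235
  x=13 (Hillcrest, w=250) cum 485  ← median
  x=13 (Westmoor, w=100) cum 585
  x=14 (Lakeside, w=3) cum 588
  x=14 (Eastvale, w=300) cum 888
  x=15 (Southcross, w=6) cum 894
⇒ x* = 13
y-coordinate, sorted with cumulative weight:
  y=2 (Midtown, w=35) cum 35
  y=4 (Lakeside, w=3) cum 38
  y=8 (Hillcrest, w=250) cum 288
  y=8 (Eastvale, w=300) cum 588  ← median
  y=10 (Westmoor, w=100) cum 688
  y=16 (Southcross, w=6) cum 694
  y=17 (Northgate, w=200) cum 894
⇒ y* = 8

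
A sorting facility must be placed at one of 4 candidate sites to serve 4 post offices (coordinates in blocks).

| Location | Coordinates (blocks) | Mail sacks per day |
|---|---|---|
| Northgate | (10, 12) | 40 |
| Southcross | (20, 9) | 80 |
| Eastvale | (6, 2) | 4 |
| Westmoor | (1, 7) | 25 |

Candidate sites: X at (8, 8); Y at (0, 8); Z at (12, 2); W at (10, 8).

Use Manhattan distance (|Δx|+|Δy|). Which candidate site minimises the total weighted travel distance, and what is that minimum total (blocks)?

W, total 1330 blocks

Total weighted distance at each candidate:
  X (8, 8): total = 1512
  Y (0, 8): total = 2338
  Z (12, 2): total = 2104
  W (10, 8): total = 1330
Minimum is at W with total 1330 blocks.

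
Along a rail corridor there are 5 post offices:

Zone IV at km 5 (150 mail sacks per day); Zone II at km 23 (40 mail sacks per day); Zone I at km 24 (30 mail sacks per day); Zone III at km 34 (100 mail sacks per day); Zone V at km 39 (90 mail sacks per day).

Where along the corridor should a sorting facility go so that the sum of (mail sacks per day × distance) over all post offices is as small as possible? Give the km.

x = 24

For a sum of weighted absolute distances on a line, the optimum is the weighted median (not the mean). Total weight W = 410; half-weight = 205.
Sort by position and accumulate weight:
  km 5 (Zone IV, w=150) → cum 150
  km 23 (Zone II, w=40) → cum 190
  km 24 (Zone I, w=30) → cum 220  ≥ 205 → median here
  km 34 (Zone III, w=100) → cum 320
  km 39 (Zone V, w=90) → cum 410
Optimal location: km 24.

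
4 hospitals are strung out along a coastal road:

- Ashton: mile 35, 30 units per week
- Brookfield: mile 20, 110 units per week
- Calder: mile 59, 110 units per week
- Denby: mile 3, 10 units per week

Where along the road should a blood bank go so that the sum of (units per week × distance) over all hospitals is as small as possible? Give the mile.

For a sum of weighted absolute distances on a line, the optimum is the weighted median (not the mean). Total weight W = 260; half-weight = 130.
Sort by position and accumulate weight:
  mile 3 (Denby, w=10) → cum 10
  mile 20 (Brookfield, w=110) → cum 120
  mile 35 (Ashton, w=30) → cum 150  ≥ 130 → median here
  mile 59 (Calder, w=110) → cum 260
Optimal location: mile 35.

x = 35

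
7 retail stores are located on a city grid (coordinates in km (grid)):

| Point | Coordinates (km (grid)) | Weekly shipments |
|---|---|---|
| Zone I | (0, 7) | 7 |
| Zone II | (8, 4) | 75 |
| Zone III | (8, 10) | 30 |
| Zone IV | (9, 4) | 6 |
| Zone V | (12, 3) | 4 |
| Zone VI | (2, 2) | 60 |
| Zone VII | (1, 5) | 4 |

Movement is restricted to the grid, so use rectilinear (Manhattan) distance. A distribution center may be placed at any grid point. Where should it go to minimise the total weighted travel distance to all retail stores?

(8, 4)

Manhattan distance separates: Σwᵢ(|x−xᵢ|+|y−yᵢ|) = Σwᵢ|x−xᵢ| + Σwᵢ|y−yᵢ|, so x and y are optimised independently as 1-D weighted medians.
Total weight W = 186; half = 93.
x-coordinate, sorted with cumulative weight:
  x=0 (Zone I, w=7) cum 7
  x=1 (Zone VII, w=4) cum 11
  x=2 (Zone VI, w=60) cum 71
  x=8 (Zone II, w=75) cum 146  ← median
  x=8 (Zone III, w=30) cum 176
  x=9 (Zone IV, w=6) cum 182
  x=12 (Zone V, w=4) cum 186
⇒ x* = 8
y-coordinate, sorted with cumulative weight:
  y=2 (Zone VI, w=60) cum 60
  y=3 (Zone V, w=4) cum 64
  y=4 (Zone II, w=75) cum 139  ← median
  y=4 (Zone IV, w=6) cum 145
  y=5 (Zone VII, w=4) cum 149
  y=7 (Zone I, w=7) cum 156
  y=10 (Zone III, w=30) cum 186
⇒ y* = 4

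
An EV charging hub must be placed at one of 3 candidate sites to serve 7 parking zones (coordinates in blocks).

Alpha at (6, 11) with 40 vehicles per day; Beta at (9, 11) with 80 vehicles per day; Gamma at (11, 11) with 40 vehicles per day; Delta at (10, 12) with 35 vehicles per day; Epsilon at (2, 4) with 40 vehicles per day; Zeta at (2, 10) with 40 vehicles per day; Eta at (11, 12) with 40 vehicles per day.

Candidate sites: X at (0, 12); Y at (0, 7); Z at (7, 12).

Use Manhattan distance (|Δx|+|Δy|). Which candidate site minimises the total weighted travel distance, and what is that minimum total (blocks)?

Z, total 1585 blocks

Total weighted distance at each candidate:
  X (0, 12): total = 2910
  Y (0, 7): total = 3605
  Z (7, 12): total = 1585
Minimum is at Z with total 1585 blocks.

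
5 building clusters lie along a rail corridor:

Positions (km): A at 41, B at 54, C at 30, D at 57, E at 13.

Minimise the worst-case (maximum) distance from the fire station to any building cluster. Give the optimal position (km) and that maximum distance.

The 1-center on a line is the midpoint of the two extreme points: leftmost at 13, rightmost at 57.
Optimal location = (13 + 57)/2 = 35; maximum distance = (57 − 13)/2 = 22.

location 35, max distance 22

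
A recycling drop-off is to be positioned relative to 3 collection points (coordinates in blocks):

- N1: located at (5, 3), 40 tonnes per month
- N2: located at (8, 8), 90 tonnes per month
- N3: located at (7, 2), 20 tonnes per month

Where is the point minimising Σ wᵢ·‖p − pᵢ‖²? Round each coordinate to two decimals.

(7.07, 5.87)

The minimiser of Σwᵢ‖p−pᵢ‖² is the weighted centroid p* = (Σwᵢpᵢ)/(Σwᵢ).
Σwᵢ = 150.
Σwᵢxᵢ = 40·5 + 90·8 + 20·7 = 1060.
Σwᵢyᵢ = 40·3 + 90·8 + 20·2 = 880.
x* = 1060/150 = 7.07, y* = 880/150 = 5.87.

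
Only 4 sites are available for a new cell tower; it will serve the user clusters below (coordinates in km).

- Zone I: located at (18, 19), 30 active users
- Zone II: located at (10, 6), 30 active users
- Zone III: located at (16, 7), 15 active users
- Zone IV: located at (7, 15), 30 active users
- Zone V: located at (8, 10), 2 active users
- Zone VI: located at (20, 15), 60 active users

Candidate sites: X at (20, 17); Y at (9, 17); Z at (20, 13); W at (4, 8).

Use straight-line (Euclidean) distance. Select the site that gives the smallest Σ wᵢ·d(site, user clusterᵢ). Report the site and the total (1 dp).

Z, total 1203.4 km

Total weighted distance at each candidate:
  X (20, 17): total = 1234.8
  Y (9, 17): total = 1560.9
  Z (20, 13): total = 1203.4
  W (4, 8): total = 2189.8
Minimum is at Z with total 1203.4 km.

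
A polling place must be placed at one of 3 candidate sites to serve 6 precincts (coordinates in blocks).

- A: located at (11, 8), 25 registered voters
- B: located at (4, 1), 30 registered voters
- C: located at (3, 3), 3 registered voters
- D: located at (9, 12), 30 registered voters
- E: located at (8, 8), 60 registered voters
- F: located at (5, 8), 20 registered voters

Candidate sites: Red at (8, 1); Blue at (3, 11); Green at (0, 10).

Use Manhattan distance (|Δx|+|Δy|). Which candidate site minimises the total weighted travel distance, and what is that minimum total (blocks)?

Total weighted distance at each candidate:
  Red (8, 1): total = 1371
  Blue (3, 11): total = 1419
  Green (0, 10): total = 1815
Minimum is at Red with total 1371 blocks.

Red, total 1371 blocks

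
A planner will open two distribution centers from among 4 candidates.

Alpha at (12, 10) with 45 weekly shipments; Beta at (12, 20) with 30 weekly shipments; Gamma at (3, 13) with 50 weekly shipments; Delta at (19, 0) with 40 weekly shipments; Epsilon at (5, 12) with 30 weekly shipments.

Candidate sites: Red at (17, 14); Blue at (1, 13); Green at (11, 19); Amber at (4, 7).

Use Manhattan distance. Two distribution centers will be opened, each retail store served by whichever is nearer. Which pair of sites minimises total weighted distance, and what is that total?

{Red, Blue}, total 1625

Evaluate every pair (each demand assigned to the nearer of the two):
  {Red, Blue}: total = 1625
  {Blue, Green}: total = 1840
  {Red, Amber}: total = 1905
  {Green, Amber}: total = 1920
  {Blue, Amber}: total = 2165
  {Red, Green}: total = 2195
Best pair: {Red, Blue} with total 1625.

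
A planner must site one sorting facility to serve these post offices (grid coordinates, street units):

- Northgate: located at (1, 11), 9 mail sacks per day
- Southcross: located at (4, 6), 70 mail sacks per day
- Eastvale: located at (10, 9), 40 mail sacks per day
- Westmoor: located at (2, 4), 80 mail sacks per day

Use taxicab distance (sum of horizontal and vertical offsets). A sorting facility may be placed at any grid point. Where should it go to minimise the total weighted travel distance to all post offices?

(4, 6)

Manhattan distance separates: Σwᵢ(|x−xᵢ|+|y−yᵢ|) = Σwᵢ|x−xᵢ| + Σwᵢ|y−yᵢ|, so x and y are optimised independently as 1-D weighted medians.
Total weight W = 199; half = 99.5.
x-coordinate, sorted with cumulative weight:
  x=1 (Northgate, w=9) cum 9
  x=2 (Westmoor, w=80) cum 89
  x=4 (Southcross, w=70) cum 159  ← median
  x=10 (Eastvale, w=40) cum 199
⇒ x* = 4
y-coordinate, sorted with cumulative weight:
  y=4 (Westmoor, w=80) cum 80
  y=6 (Southcross, w=70) cum 150  ← median
  y=9 (Eastvale, w=40) cum 190
  y=11 (Northgate, w=9) cum 199
⇒ y* = 6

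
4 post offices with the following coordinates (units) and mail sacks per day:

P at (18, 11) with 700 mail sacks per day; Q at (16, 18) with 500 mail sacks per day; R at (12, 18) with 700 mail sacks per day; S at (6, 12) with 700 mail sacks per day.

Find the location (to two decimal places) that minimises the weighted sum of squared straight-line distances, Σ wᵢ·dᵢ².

The minimiser of Σwᵢ‖p−pᵢ‖² is the weighted centroid p* = (Σwᵢpᵢ)/(Σwᵢ).
Σwᵢ = 2600.
Σwᵢxᵢ = 700·18 + 500·16 + 700·12 + 700·6 = 33200.
Σwᵢyᵢ = 700·11 + 500·18 + 700·18 + 700·12 = 37700.
x* = 33200/2600 = 12.77, y* = 37700/2600 = 14.50.

(12.77, 14.50)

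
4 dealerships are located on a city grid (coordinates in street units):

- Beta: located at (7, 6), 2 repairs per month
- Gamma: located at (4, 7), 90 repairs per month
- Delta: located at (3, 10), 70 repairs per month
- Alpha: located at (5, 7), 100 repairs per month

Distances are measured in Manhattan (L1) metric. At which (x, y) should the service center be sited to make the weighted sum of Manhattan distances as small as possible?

Manhattan distance separates: Σwᵢ(|x−xᵢ|+|y−yᵢ|) = Σwᵢ|x−xᵢ| + Σwᵢ|y−yᵢ|, so x and y are optimised independently as 1-D weighted medians.
Total weight W = 262; half = 131.
x-coordinate, sorted with cumulative weight:
  x=3 (Delta, w=70) cum 70
  x=4 (Gamma, w=90) cum 160  ← median
  x=5 (Alpha, w=100) cum 260
  x=7 (Beta, w=2) cum 262
⇒ x* = 4
y-coordinate, sorted with cumulative weight:
  y=6 (Beta, w=2) cum 2
  y=7 (Gamma, w=90) cum 92
  y=7 (Alpha, w=100) cum 192  ← median
  y=10 (Delta, w=70) cum 262
⇒ y* = 7

(4, 7)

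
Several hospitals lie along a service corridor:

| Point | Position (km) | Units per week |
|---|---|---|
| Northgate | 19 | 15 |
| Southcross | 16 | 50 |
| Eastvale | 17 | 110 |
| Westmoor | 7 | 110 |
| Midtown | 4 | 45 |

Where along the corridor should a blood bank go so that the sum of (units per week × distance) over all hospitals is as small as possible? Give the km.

x = 16

For a sum of weighted absolute distances on a line, the optimum is the weighted median (not the mean). Total weight W = 330; half-weight = 165.
Sort by position and accumulate weight:
  km 4 (Midtown, w=45) → cum 45
  km 7 (Westmoor, w=110) → cum 155
  km 16 (Southcross, w=50) → cum 205  ≥ 165 → median here
  km 17 (Eastvale, w=110) → cum 315
  km 19 (Northgate, w=15) → cum 330
Optimal location: km 16.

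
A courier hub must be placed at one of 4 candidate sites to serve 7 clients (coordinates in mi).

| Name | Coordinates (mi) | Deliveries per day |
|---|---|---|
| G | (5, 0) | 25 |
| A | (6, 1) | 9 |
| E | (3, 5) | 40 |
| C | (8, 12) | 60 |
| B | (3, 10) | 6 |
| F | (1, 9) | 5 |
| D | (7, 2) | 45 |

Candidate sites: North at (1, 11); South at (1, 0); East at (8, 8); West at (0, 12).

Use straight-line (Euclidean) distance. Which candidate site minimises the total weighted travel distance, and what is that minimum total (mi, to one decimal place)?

East, total 1093.7 mi

Total weighted distance at each candidate:
  North (1, 11): total = 1580.7
  South (1, 0): total = 1585.6
  East (8, 8): total = 1093.7
  West (0, 12): total = 1809.1
Minimum is at East with total 1093.7 mi.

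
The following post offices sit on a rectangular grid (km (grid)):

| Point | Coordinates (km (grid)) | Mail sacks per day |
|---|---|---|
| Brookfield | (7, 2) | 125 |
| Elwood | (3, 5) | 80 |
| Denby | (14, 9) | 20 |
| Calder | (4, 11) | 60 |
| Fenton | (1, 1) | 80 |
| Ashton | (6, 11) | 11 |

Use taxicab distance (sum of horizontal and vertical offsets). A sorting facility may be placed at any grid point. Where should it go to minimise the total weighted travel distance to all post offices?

Manhattan distance separates: Σwᵢ(|x−xᵢ|+|y−yᵢ|) = Σwᵢ|x−xᵢ| + Σwᵢ|y−yᵢ|, so x and y are optimised independently as 1-D weighted medians.
Total weight W = 376; half = 188.
x-coordinate, sorted with cumulative weight:
  x=1 (Fenton, w=80) cum 80
  x=3 (Elwood, w=80) cum 160
  x=4 (Calder, w=60) cum 220  ← median
  x=6 (Ashton, w=11) cum 231
  x=7 (Brookfield, w=125) cum 356
  x=14 (Denby, w=20) cum 376
⇒ x* = 4
y-coordinate, sorted with cumulative weight:
  y=1 (Fenton, w=80) cum 80
  y=2 (Brookfield, w=125) cum 205  ← median
  y=5 (Elwood, w=80) cum 285
  y=9 (Denby, w=20) cum 305
  y=11 (Calder, w=60) cum 365
  y=11 (Ashton, w=11) cum 376
⇒ y* = 2

(4, 2)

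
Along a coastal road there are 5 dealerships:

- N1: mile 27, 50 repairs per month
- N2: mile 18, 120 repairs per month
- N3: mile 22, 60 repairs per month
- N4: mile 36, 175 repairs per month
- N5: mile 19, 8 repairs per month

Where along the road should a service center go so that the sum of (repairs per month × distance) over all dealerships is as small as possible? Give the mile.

x = 27

For a sum of weighted absolute distances on a line, the optimum is the weighted median (not the mean). Total weight W = 413; half-weight = 206.5.
Sort by position and accumulate weight:
  mile 18 (N2, w=120) → cum 120
  mile 19 (N5, w=8) → cum 128
  mile 22 (N3, w=60) → cum 188
  mile 27 (N1, w=50) → cum 238  ≥ 206.5 → median here
  mile 36 (N4, w=175) → cum 413
Optimal location: mile 27.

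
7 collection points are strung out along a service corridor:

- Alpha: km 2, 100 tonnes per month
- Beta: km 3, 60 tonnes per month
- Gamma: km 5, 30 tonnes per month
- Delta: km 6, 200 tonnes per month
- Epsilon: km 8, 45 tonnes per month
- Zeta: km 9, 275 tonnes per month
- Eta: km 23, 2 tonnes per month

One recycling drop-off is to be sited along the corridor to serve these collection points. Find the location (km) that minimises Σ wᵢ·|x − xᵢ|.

For a sum of weighted absolute distances on a line, the optimum is the weighted median (not the mean). Total weight W = 712; half-weight = 356.
Sort by position and accumulate weight:
  km 2 (Alpha, w=100) → cum 100
  km 3 (Beta, w=60) → cum 160
  km 5 (Gamma, w=30) → cum 190
  km 6 (Delta, w=200) → cum 390  ≥ 356 → median here
  km 8 (Epsilon, w=45) → cum 435
  km 9 (Zeta, w=275) → cum 710
  km 23 (Eta, w=2) → cum 712
Optimal location: km 6.

x = 6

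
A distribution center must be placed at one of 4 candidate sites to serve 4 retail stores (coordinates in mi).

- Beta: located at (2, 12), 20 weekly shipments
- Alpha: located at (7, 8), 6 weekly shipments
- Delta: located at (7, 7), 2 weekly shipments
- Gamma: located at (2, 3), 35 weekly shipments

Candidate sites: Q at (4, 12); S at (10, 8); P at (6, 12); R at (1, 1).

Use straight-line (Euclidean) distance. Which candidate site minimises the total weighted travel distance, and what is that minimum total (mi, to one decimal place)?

Total weighted distance at each candidate:
  Q (4, 12): total = 404.3
  S (10, 8): total = 533.4
  P (6, 12): total = 459.6
  R (1, 1): total = 371.5
Minimum is at R with total 371.5 mi.

R, total 371.5 mi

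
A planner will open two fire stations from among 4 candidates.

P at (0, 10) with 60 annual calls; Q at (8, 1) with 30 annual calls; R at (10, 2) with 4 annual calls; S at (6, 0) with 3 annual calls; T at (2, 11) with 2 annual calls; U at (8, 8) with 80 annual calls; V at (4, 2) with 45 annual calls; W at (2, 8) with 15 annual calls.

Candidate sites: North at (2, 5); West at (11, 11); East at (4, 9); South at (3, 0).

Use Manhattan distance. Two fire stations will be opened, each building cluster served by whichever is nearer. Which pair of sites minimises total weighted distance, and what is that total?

Evaluate every pair (each demand assigned to the nearer of the two):
  {East, South}: total = 1113
  {North, East}: total = 1349
  {West, East}: total = 1501
  {North, West}: total = 1549
  {North, South}: total = 1557
  {West, South}: total = 1713
Best pair: {East, South} with total 1113.

{East, South}, total 1113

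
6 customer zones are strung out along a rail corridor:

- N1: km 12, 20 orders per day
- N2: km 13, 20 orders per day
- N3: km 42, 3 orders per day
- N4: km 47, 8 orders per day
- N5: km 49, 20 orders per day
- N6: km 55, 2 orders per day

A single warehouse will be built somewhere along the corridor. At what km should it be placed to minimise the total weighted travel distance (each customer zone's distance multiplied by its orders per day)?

x = 13

For a sum of weighted absolute distances on a line, the optimum is the weighted median (not the mean). Total weight W = 73; half-weight = 36.5.
Sort by position and accumulate weight:
  km 12 (N1, w=20) → cum 20
  km 13 (N2, w=20) → cum 40  ≥ 36.5 → median here
  km 42 (N3, w=3) → cum 43
  km 47 (N4, w=8) → cum 51
  km 49 (N5, w=20) → cum 71
  km 55 (N6, w=2) → cum 73
Optimal location: km 13.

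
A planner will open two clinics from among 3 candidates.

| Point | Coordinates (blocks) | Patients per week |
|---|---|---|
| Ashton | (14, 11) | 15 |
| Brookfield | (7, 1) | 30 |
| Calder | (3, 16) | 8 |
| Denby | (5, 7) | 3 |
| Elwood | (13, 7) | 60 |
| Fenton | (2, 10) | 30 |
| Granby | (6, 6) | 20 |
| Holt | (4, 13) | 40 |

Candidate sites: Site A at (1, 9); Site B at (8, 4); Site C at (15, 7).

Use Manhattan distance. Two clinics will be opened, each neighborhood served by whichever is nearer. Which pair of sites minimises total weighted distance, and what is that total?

{Site A, Site C}, total 1205

Evaluate every pair (each demand assigned to the nearer of the two):
  {Site A, Site C}: total = 1205
  {Site A, Site B}: total = 1305
  {Site B, Site C}: total = 1429
Best pair: {Site A, Site C} with total 1205.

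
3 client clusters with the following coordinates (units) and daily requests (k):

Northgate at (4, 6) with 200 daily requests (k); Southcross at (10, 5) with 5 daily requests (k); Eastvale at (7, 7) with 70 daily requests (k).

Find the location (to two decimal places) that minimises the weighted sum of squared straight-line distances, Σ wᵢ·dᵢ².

(4.87, 6.24)

The minimiser of Σwᵢ‖p−pᵢ‖² is the weighted centroid p* = (Σwᵢpᵢ)/(Σwᵢ).
Σwᵢ = 275.
Σwᵢxᵢ = 200·4 + 5·10 + 70·7 = 1340.
Σwᵢyᵢ = 200·6 + 5·5 + 70·7 = 1715.
x* = 1340/275 = 4.87, y* = 1715/275 = 6.24.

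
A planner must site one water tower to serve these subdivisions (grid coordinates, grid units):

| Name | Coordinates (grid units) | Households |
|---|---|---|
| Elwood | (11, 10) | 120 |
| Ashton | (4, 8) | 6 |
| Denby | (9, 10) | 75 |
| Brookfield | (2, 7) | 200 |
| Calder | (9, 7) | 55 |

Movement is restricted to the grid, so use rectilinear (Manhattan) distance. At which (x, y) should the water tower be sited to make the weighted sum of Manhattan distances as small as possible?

(9, 7)

Manhattan distance separates: Σwᵢ(|x−xᵢ|+|y−yᵢ|) = Σwᵢ|x−xᵢ| + Σwᵢ|y−yᵢ|, so x and y are optimised independently as 1-D weighted medians.
Total weight W = 456; half = 228.
x-coordinate, sorted with cumulative weight:
  x=2 (Brookfield, w=200) cum 200
  x=4 (Ashton, w=6) cum 206
  x=9 (Denby, w=75) cum 281  ← median
  x=9 (Calder, w=55) cum 336
  x=11 (Elwood, w=120) cum 456
⇒ x* = 9
y-coordinate, sorted with cumulative weight:
  y=7 (Brookfield, w=200) cum 200
  y=7 (Calder, w=55) cum 255  ← median
  y=8 (Ashton, w=6) cum 261
  y=10 (Elwood, w=120) cum 381
  y=10 (Denby, w=75) cum 456
⇒ y* = 7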